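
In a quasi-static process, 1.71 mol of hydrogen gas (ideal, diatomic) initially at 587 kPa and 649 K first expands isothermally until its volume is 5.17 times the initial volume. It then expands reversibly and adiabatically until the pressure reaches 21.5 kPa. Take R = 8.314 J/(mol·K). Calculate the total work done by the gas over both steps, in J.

23900 J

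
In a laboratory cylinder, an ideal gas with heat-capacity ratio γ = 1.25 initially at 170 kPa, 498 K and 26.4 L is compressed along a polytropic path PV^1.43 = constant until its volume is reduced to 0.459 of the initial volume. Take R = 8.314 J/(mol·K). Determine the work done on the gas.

n = P₁V₁/(RT₁) = 170×26.4/(8.314×498) = 1.08 mol.
Polytropic n=1.43: T₂ = T₁(V₁/V₂)^(n−1) = 498×(2.18)^0.43 = 696 K; P₂ = P₁(V₁/V₂)^n = 518 kPa.
W = (P₁V₁−P₂V₂)/(n−1) = (170×26.4−518×12.1)/0.43 = -4150 J.
Work done on the gas = −W_by = 4150 J.

4150 J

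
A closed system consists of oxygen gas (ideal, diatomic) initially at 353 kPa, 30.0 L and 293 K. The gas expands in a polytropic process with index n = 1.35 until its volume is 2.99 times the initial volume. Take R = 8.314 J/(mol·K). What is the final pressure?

80.5 kPa

Polytropic n=1.35: T₂ = T₁(V₁/V₂)^(n−1) = 293×(0.334)^0.35 = 200 K; P₂ = P₁(V₁/V₂)^n = 80.5 kPa.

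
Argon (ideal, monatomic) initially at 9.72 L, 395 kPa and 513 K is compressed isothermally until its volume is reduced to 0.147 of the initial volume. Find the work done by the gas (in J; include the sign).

n = P₁V₁/(RT₁) = 395×9.72/(8.314×513) = 0.900 mol.
Isothermal: T stays 513 K; PV = const ⇒ V₂ = 1.43 L, P₂ = 2690 kPa.
W = nRT ln(V₂/V₁) = 0.900×8.314×513×ln(0.147) = -7360 J.

-7360 J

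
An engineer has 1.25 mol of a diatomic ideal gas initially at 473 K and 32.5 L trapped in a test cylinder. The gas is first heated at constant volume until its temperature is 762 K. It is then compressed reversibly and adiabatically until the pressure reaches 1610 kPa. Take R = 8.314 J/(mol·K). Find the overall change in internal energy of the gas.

P₁ = nRT₁/V₁ = 1.25×8.314×473/32.5 = 151 kPa.
Step 1 — Isochoric: V stays 32.5 L; P/T = const ⇒ T₂ = 762 K, P₂ = 244 kPa.
W = 0 (no volume change).
ΔU = nCvΔT = 1.25×20.8×(762−473) = 7510 J.
Q = ΔU = 7510 J.
State after step 1: P = 244 kPa, V = 32.5 L, T = 762 K.
Step 2 — Adiabatic: T₂/T₁ = (P₂/P₁)^((γ−1)/γ) ⇒ T₂ = 762×(6.61)^0.286 = 1310 K; V₂ = 8.44 L.
ΔU = nCvΔT = 1.25×20.8×(1310−762) = 14200 J.
Q = 0 for an adiabatic process, so W = −ΔU = -14200 J.
Net over both steps: W = -14200 J, Q = 7510 J, ΔU = 21700 J.

21700 J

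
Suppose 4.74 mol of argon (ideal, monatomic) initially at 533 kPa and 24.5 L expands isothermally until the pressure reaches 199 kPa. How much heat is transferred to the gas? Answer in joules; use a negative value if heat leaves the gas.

12900 J

T₁ = P₁V₁/(nR) = 533×24.5/(4.74×8.314) = 331 K.
Isothermal: T stays 331 K; PV = const ⇒ V₂ = 65.6 L, P₂ = 199 kPa.
ΔU = 0 (ideal gas, T constant).
W = nRT ln(V₂/V₁) = 4.74×8.314×331×ln(2.68) = 12900 J.
Q = ΔU + W = 12900 J.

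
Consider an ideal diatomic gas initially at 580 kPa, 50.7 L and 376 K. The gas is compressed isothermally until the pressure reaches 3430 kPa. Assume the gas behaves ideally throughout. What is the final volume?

Isothermal: T stays 376 K; PV = const ⇒ V₂ = 8.57 L, P₂ = 3430 kPa.

8.57 L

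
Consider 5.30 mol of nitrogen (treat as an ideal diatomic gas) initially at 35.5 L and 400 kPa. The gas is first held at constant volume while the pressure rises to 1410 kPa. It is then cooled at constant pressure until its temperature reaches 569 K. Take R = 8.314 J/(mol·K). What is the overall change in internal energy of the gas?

27200 J

T₁ = P₁V₁/(nR) = 400×35.5/(5.30×8.314) = 322 K.
Step 1 — Isochoric: V stays 35.5 L; P/T = const ⇒ T₂ = 1140 K, P₂ = 1410 kPa.
W = 0 (no volume change).
ΔU = nCvΔT = 5.30×20.8×(1140−322) = 89600 J.
Q = ΔU = 89600 J.
State after step 1: P = 1410 kPa, V = 35.5 L, T = 1140 K.
Step 2 — Isobaric: P stays 1410 kPa; V/T = const ⇒ T₂ = 569 K, V₂ = 17.8 L.
W = PΔV = 1410×(17.8−35.5) kPa·L = -25000 J.
ΔU = nCvΔT = 5.30×20.8×(569−1140) = -62500 J.
Q = ΔU + W = nCpΔT = -87400 J.
Net over both steps: W = -25000 J, Q = 2200 J, ΔU = 27200 J.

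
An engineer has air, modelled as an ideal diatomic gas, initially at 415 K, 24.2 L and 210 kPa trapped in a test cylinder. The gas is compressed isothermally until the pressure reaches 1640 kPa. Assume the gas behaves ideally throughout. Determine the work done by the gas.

-10400 J

n = P₁V₁/(RT₁) = 210×24.2/(8.314×415) = 1.47 mol.
Isothermal: T stays 415 K; PV = const ⇒ V₂ = 3.10 L, P₂ = 1640 kPa.
W = nRT ln(V₂/V₁) = 1.47×8.314×415×ln(0.128) = -10400 J.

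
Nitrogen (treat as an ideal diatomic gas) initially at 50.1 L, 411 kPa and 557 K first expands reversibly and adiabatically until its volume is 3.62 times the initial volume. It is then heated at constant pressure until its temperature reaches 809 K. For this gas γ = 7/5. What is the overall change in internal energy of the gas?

23300 J

n = P₁V₁/(RT₁) = 411×50.1/(8.314×557) = 4.45 mol.
Step 1 — Adiabatic: TV^(γ−1) = const ⇒ T₂ = 557×(0.276)^0.400 = 333 K; PV^γ = const ⇒ P₂ = 67.9 kPa.
ΔU = nCvΔT = 4.45×20.8×(333−557) = -20700 J.
Q = 0 for an adiabatic process, so W = −ΔU = 20700 J.
State after step 1: P = 67.9 kPa, V = 181 L, T = 333 K.
Step 2 — Isobaric: P stays 67.9 kPa; V/T = const ⇒ T₂ = 809 K, V₂ = 441 L.
W = PΔV = 67.9×(441−181) kPa·L = 17600 J.
ΔU = nCvΔT = 4.45×20.8×(809−333) = 44000 J.
Q = ΔU + W = nCpΔT = 61600 J.
Net over both steps: W = 38300 J, Q = 61600 J, ΔU = 23300 J.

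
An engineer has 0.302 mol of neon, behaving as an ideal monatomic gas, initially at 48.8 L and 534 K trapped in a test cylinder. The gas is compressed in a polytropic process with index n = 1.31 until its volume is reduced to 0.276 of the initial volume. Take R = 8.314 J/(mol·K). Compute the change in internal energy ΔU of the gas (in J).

P₁ = nRT₁/V₁ = 0.302×8.314×534/48.8 = 27.5 kPa.
Polytropic n=1.31: T₂ = T₁(V₁/V₂)^(n−1) = 534×(3.62)^0.31 = 796 K; P₂ = P₁(V₁/V₂)^n = 148 kPa.
For an ideal gas ΔU = nCvΔT with Cv = (3/2)R = 12.5 J/(mol·K).
ΔU = 0.302×12.5×(796−534) = 986 J.

986 J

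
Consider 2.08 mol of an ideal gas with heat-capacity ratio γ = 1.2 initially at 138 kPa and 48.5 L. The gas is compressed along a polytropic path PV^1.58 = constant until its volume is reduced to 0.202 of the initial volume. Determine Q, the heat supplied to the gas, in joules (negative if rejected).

T₁ = P₁V₁/(nR) = 138×48.5/(2.08×8.314) = 387 K.
Polytropic n=1.58: T₂ = T₁(V₁/V₂)^(n−1) = 387×(4.95)^0.58 = 979 K; P₂ = P₁(V₁/V₂)^n = 1730 kPa.
W = (P₁V₁−P₂V₂)/(n−1) = (138×48.5−1730×9.80)/0.58 = -17600 J.
ΔU = nCvΔT = 2.08×41.6×(979−387) = 51200 J.
Q = ΔU + W = 33500 J.

33500 J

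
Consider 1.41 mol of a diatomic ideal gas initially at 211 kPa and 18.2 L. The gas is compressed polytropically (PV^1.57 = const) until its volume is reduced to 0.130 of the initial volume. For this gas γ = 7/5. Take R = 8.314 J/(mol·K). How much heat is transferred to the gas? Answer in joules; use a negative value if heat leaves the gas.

6300 J

T₁ = P₁V₁/(nR) = 211×18.2/(1.41×8.314) = 328 K.
Polytropic n=1.57: T₂ = T₁(V₁/V₂)^(n−1) = 328×(7.69)^0.57 = 1050 K; P₂ = P₁(V₁/V₂)^n = 5190 kPa.
W = (P₁V₁−P₂V₂)/(n−1) = (211×18.2−5190×2.37)/0.57 = -14800 J.
ΔU = nCvΔT = 1.41×20.8×(1050−328) = 21100 J.
Q = ΔU + W = 6300 J.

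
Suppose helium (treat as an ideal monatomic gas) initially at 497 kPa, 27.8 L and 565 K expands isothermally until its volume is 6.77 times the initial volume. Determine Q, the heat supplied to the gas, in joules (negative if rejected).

26400 J

n = P₁V₁/(RT₁) = 497×27.8/(8.314×565) = 2.94 mol.
Isothermal: T stays 565 K; PV = const ⇒ V₂ = 188 L, P₂ = 73.4 kPa.
ΔU = 0 (ideal gas, T constant).
W = nRT ln(V₂/V₁) = 2.94×8.314×565×ln(6.77) = 26400 J.
Q = ΔU + W = 26400 J.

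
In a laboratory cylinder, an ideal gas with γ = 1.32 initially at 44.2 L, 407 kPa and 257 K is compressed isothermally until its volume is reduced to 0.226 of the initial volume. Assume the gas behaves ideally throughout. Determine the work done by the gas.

n = P₁V₁/(RT₁) = 407×44.2/(8.314×257) = 8.42 mol.
Isothermal: T stays 257 K; PV = const ⇒ V₂ = 9.99 L, P₂ = 1800 kPa.
W = nRT ln(V₂/V₁) = 8.42×8.314×257×ln(0.226) = -26800 J.

-26800 J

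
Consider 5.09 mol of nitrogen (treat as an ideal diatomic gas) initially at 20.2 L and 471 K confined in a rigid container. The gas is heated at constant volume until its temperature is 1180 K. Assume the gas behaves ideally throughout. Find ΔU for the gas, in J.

75000 J

P₁ = nRT₁/V₁ = 5.09×8.314×471/20.2 = 987 kPa.
Isochoric: V stays 20.2 L; P/T = const ⇒ T₂ = 1180 K, P₂ = 2470 kPa.
For an ideal gas ΔU = nCvΔT with Cv = (5/2)R = 20.8 J/(mol·K).
ΔU = 5.09×20.8×(1180−471) = 75000 J.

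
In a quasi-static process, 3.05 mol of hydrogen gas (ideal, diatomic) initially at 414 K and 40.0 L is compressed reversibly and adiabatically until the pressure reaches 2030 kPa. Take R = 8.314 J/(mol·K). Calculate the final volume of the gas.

P₁ = nRT₁/V₁ = 3.05×8.314×414/40.0 = 262 kPa.
Adiabatic: T₂/T₁ = (P₂/P₁)^((γ−1)/γ) ⇒ T₂ = 414×(7.73)^0.286 = 743 K; V₂ = 9.28 L.

9.28 L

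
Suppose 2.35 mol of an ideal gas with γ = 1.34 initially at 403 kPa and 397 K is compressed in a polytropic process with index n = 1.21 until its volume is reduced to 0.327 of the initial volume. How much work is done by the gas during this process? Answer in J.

V₁ = nRT₁/P₁ = 2.35×8.314×397/403 = 19.2 L.
Polytropic n=1.21: T₂ = T₁(V₁/V₂)^(n−1) = 397×(3.06)^0.21 = 502 K; P₂ = P₁(V₁/V₂)^n = 1560 kPa.
W = (P₁V₁−P₂V₂)/(n−1) = (403×19.2−1560×6.29)/0.21 = -9770 J.

-9770 J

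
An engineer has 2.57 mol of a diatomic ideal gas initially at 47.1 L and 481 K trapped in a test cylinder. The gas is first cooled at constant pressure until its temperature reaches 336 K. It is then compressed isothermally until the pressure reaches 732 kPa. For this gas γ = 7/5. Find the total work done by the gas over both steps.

-11800 J

P₁ = nRT₁/V₁ = 2.57×8.314×481/47.1 = 218 kPa.
Step 1 — Isobaric: P stays 218 kPa; V/T = const ⇒ T₂ = 336 K, V₂ = 32.9 L.
W = PΔV = 218×(32.9−47.1) kPa·L = -3100 J.
ΔU = nCvΔT = 2.57×20.8×(336−481) = -7750 J.
Q = ΔU + W = nCpΔT = -10800 J.
State after step 1: P = 218 kPa, V = 32.9 L, T = 336 K.
Step 2 — Isothermal: T stays 336 K; PV = const ⇒ V₂ = 9.81 L, P₂ = 732 kPa.
ΔU = 0 (ideal gas, T constant).
W = nRT ln(V₂/V₁) = 2.57×8.314×336×ln(0.298) = -8690 J.
Q = ΔU + W = -8690 J.
Net over both steps: W = -11800 J, Q = -19500 J, ΔU = -7750 J.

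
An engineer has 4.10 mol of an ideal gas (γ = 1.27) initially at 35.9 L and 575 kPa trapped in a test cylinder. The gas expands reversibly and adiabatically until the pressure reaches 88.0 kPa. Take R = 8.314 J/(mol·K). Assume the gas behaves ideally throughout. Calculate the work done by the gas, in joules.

T₁ = P₁V₁/(nR) = 575×35.9/(4.10×8.314) = 606 K.
Adiabatic: T₂/T₁ = (P₂/P₁)^((γ−1)/γ) ⇒ T₂ = 606×(0.153)^0.213 = 406 K; V₂ = 157 L.
ΔU = nCvΔT = 4.10×30.8×(406−606) = -25200 J.
Q = 0 for an adiabatic process, so W = −ΔU = 25200 J.

25200 J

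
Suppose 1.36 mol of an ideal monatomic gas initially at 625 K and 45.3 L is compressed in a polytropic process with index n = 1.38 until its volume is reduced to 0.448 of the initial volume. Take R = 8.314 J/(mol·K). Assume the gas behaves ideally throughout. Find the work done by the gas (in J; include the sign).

-6640 J

P₁ = nRT₁/V₁ = 1.36×8.314×625/45.3 = 156 kPa.
Polytropic n=1.38: T₂ = T₁(V₁/V₂)^(n−1) = 625×(2.23)^0.38 = 848 K; P₂ = P₁(V₁/V₂)^n = 472 kPa.
W = (P₁V₁−P₂V₂)/(n−1) = (156×45.3−472×20.3)/0.38 = -6640 J.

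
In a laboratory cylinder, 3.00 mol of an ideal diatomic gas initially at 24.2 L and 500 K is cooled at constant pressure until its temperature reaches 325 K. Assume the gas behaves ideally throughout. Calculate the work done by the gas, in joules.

P₁ = nRT₁/V₁ = 3.00×8.314×500/24.2 = 515 kPa.
Isobaric: P stays 515 kPa; V/T = const ⇒ T₂ = 325 K, V₂ = 15.7 L.
W = PΔV = 515×(15.7−24.2) kPa·L = -4360 J.

-4360 J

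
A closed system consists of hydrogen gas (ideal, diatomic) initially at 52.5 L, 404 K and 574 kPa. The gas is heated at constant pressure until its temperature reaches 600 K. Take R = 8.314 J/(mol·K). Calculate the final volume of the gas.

78.0 L

Isobaric: P stays 574 kPa; V/T = const ⇒ T₂ = 600 K, V₂ = 78.0 L.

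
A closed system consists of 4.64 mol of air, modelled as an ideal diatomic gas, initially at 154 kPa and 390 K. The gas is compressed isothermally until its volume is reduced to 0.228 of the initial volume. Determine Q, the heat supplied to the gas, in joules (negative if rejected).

-22200 J

V₁ = nRT₁/P₁ = 4.64×8.314×390/154 = 97.7 L.
Isothermal: T stays 390 K; PV = const ⇒ V₂ = 22.3 L, P₂ = 675 kPa.
ΔU = 0 (ideal gas, T constant).
W = nRT ln(V₂/V₁) = 4.64×8.314×390×ln(0.228) = -22200 J.
Q = ΔU + W = -22200 J.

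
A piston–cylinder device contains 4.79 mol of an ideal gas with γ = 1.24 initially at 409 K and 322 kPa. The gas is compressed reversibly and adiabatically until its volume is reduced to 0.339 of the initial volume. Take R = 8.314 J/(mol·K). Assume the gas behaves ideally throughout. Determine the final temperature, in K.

V₁ = nRT₁/P₁ = 4.79×8.314×409/322 = 50.6 L.
Adiabatic: TV^(γ−1) = const ⇒ T₂ = 409×(2.95)^0.240 = 530 K; PV^γ = const ⇒ P₂ = 1230 kPa.

530 K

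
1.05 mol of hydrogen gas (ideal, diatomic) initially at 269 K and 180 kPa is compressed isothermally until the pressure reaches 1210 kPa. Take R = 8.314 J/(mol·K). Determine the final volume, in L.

V₁ = nRT₁/P₁ = 1.05×8.314×269/180 = 13.0 L.
Isothermal: T stays 269 K; PV = const ⇒ V₂ = 1.94 L, P₂ = 1210 kPa.

1.94 L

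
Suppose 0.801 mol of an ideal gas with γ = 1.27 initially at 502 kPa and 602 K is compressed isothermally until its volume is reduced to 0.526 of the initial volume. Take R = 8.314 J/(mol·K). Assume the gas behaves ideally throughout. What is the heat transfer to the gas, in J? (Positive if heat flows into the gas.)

-2580 J

V₁ = nRT₁/P₁ = 0.801×8.314×602/502 = 7.99 L.
Isothermal: T stays 602 K; PV = const ⇒ V₂ = 4.20 L, P₂ = 954 kPa.
ΔU = 0 (ideal gas, T constant).
W = nRT ln(V₂/V₁) = 0.801×8.314×602×ln(0.526) = -2580 J.
Q = ΔU + W = -2580 J.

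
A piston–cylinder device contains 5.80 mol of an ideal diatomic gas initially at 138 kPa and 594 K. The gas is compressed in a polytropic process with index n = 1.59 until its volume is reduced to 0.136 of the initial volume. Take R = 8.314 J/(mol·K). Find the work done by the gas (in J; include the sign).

V₁ = nRT₁/P₁ = 5.80×8.314×594/138 = 208 L.
Polytropic n=1.59: T₂ = T₁(V₁/V₂)^(n−1) = 594×(7.35)^0.59 = 1930 K; P₂ = P₁(V₁/V₂)^n = 3290 kPa.
W = (P₁V₁−P₂V₂)/(n−1) = (138×208−3290×28.2)/0.59 = -109000 J.

-109000 J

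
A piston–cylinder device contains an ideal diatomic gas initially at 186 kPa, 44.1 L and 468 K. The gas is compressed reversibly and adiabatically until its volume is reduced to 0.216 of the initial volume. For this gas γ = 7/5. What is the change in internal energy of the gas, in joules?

n = P₁V₁/(RT₁) = 186×44.1/(8.314×468) = 2.11 mol.
Adiabatic: TV^(γ−1) = const ⇒ T₂ = 468×(4.63)^0.400 = 864 K; PV^γ = const ⇒ P₂ = 1590 kPa.
For an ideal gas ΔU = nCvΔT with Cv = (5/2)R = 20.8 J/(mol·K).
ΔU = 2.11×20.8×(864−468) = 17300 J.

17300 J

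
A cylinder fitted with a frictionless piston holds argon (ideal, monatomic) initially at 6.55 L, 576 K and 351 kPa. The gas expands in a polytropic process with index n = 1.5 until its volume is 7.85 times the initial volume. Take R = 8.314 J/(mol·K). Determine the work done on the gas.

n = P₁V₁/(RT₁) = 351×6.55/(8.314×576) = 0.480 mol.
Polytropic n=1.5: T₂ = T₁(V₁/V₂)^(n−1) = 576×(0.127)^0.50 = 206 K; P₂ = P₁(V₁/V₂)^n = 16.0 kPa.
W = (P₁V₁−P₂V₂)/(n−1) = (351×6.55−16.0×51.4)/0.50 = 2960 J.
Work done on the gas = −W_by = -2960 J.

-2960 J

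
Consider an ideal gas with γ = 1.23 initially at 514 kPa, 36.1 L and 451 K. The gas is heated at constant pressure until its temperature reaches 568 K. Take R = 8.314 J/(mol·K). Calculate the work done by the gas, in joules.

n = P₁V₁/(RT₁) = 514×36.1/(8.314×451) = 4.95 mol.
Isobaric: P stays 514 kPa; V/T = const ⇒ T₂ = 568 K, V₂ = 45.5 L.
W = PΔV = 514×(45.5−36.1) kPa·L = 4810 J.

4810 J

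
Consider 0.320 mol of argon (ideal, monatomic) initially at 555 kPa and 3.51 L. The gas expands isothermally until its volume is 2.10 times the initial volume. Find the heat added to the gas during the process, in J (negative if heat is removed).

T₁ = P₁V₁/(nR) = 555×3.51/(0.320×8.314) = 732 K.
Isothermal: T stays 732 K; PV = const ⇒ V₂ = 7.37 L, P₂ = 264 kPa.
ΔU = 0 (ideal gas, T constant).
W = nRT ln(V₂/V₁) = 0.320×8.314×732×ln(2.10) = 1450 J.
Q = ΔU + W = 1450 J.

1450 J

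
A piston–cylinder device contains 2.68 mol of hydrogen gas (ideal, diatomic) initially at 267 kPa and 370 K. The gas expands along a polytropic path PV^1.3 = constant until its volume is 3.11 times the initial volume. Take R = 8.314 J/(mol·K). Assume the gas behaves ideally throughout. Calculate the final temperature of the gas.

V₁ = nRT₁/P₁ = 2.68×8.314×370/267 = 30.9 L.
Polytropic n=1.3: T₂ = T₁(V₁/V₂)^(n−1) = 370×(0.322)^0.30 = 263 K; P₂ = P₁(V₁/V₂)^n = 61.1 kPa.

263 K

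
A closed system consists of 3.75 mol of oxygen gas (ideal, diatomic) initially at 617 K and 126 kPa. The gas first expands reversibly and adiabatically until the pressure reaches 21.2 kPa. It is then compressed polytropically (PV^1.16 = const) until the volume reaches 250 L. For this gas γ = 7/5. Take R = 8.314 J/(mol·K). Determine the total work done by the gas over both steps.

9590 J

V₁ = nRT₁/P₁ = 3.75×8.314×617/126 = 153 L.
Step 1 — Adiabatic: T₂/T₁ = (P₂/P₁)^((γ−1)/γ) ⇒ T₂ = 617×(0.168)^0.286 = 371 K; V₂ = 545 L.
ΔU = nCvΔT = 3.75×20.8×(371−617) = -19200 J.
Q = 0 for an adiabatic process, so W = −ΔU = 19200 J.
State after step 1: P = 21.2 kPa, V = 545 L, T = 371 K.
Step 2 — Polytropic n=1.16: T₂ = T₁(V₁/V₂)^(n−1) = 371×(2.18)^0.16 = 420 K; P₂ = P₁(V₁/V₂)^n = 52.4 kPa.
W = (P₁V₁−P₂V₂)/(n−1) = (21.2×545−52.4×250)/0.16 = -9600 J.
ΔU = nCvΔT = 3.75×20.8×(420−371) = 3840 J.
Q = ΔU + W = -5760 J.
Net over both steps: W = 9590 J, Q = -5760 J, ΔU = -15300 J.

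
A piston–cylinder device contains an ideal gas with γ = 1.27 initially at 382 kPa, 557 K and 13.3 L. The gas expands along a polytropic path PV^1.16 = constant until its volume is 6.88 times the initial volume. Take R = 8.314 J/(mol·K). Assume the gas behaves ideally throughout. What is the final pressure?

Polytropic n=1.16: T₂ = T₁(V₁/V₂)^(n−1) = 557×(0.145)^0.16 = 409 K; P₂ = P₁(V₁/V₂)^n = 40.8 kPa.

40.8 kPa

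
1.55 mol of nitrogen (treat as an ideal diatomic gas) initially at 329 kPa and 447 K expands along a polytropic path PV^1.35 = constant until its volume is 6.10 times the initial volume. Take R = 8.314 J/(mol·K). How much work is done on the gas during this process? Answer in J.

-7720 J

V₁ = nRT₁/P₁ = 1.55×8.314×447/329 = 17.5 L.
Polytropic n=1.35: T₂ = T₁(V₁/V₂)^(n−1) = 447×(0.164)^0.35 = 237 K; P₂ = P₁(V₁/V₂)^n = 28.6 kPa.
W = (P₁V₁−P₂V₂)/(n−1) = (329×17.5−28.6×107)/0.35 = 7720 J.
Work done on the gas = −W_by = -7720 J.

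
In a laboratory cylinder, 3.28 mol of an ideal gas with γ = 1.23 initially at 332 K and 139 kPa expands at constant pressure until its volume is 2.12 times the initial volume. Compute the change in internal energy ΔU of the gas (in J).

44100 J

V₁ = nRT₁/P₁ = 3.28×8.314×332/139 = 65.1 L.
Isobaric: P stays 139 kPa; V/T = const ⇒ T₂ = 704 K, V₂ = 138 L.
For an ideal gas ΔU = nCvΔT with Cv = R/(γ−1) = 36.1 J/(mol·K).
ΔU = 3.28×36.1×(704−332) = 44100 J.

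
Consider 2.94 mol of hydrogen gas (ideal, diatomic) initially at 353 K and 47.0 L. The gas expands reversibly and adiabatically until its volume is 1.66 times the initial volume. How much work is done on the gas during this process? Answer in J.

P₁ = nRT₁/V₁ = 2.94×8.314×353/47.0 = 184 kPa.
Adiabatic: TV^(γ−1) = const ⇒ T₂ = 353×(0.602)^0.400 = 288 K; PV^γ = const ⇒ P₂ = 90.3 kPa.
ΔU = nCvΔT = 2.94×20.8×(288−353) = -3960 J.
Q = 0 for an adiabatic process, so W = −ΔU = 3960 J.
Work done on the gas = −W_by = -3960 J.

-3960 J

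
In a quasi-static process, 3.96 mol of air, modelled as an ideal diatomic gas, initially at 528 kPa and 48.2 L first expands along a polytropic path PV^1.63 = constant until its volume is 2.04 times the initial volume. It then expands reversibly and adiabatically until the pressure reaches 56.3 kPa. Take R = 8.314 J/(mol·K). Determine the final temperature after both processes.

363 K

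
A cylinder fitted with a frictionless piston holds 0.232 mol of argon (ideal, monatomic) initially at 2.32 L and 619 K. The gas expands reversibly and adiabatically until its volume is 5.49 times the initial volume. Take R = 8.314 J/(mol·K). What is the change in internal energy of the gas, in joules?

P₁ = nRT₁/V₁ = 0.232×8.314×619/2.32 = 515 kPa.
Adiabatic: TV^(γ−1) = const ⇒ T₂ = 619×(0.182)^0.667 = 199 K; PV^γ = const ⇒ P₂ = 30.1 kPa.
For an ideal gas ΔU = nCvΔT with Cv = (3/2)R = 12.5 J/(mol·K).
ΔU = 0.232×12.5×(199−619) = -1220 J.

-1220 J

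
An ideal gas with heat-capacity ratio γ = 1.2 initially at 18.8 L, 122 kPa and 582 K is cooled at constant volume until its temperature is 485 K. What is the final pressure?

Isochoric: V stays 18.8 L; P/T = const ⇒ T₂ = 485 K, P₂ = 102 kPa.

102 kPa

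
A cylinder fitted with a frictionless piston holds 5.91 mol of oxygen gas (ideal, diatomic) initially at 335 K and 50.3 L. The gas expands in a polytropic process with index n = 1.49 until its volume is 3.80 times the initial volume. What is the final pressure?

44.8 kPa

P₁ = nRT₁/V₁ = 5.91×8.314×335/50.3 = 327 kPa.
Polytropic n=1.49: T₂ = T₁(V₁/V₂)^(n−1) = 335×(0.263)^0.49 = 174 K; P₂ = P₁(V₁/V₂)^n = 44.8 kPa.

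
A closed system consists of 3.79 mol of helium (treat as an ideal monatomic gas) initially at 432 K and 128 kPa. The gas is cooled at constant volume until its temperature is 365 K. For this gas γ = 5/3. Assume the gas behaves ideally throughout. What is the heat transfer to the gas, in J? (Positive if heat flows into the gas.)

V₁ = nRT₁/P₁ = 3.79×8.314×432/128 = 106 L.
Isochoric: V stays 106 L; P/T = const ⇒ T₂ = 365 K, P₂ = 108 kPa.
W = 0 (no volume change).
ΔU = nCvΔT = 3.79×12.5×(365−432) = -3170 J.
Q = ΔU = -3170 J.

-3170 J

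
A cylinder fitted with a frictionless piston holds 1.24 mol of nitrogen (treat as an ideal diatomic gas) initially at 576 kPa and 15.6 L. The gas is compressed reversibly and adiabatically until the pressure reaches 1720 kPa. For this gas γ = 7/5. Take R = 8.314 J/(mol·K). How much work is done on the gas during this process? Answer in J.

8240 J

T₁ = P₁V₁/(nR) = 576×15.6/(1.24×8.314) = 872 K.
Adiabatic: T₂/T₁ = (P₂/P₁)^((γ−1)/γ) ⇒ T₂ = 872×(2.99)^0.286 = 1190 K; V₂ = 7.14 L.
ΔU = nCvΔT = 1.24×20.8×(1190−872) = 8240 J.
Q = 0 for an adiabatic process, so W = −ΔU = -8240 J.
Work done on the gas = −W_by = 8240 J.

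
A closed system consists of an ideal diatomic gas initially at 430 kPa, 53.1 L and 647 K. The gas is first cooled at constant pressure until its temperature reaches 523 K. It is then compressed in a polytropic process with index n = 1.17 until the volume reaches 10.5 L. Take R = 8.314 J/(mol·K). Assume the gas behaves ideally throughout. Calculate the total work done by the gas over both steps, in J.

-33700 J

n = P₁V₁/(RT₁) = 430×53.1/(8.314×647) = 4.24 mol.
Step 1 — Isobaric: P stays 430 kPa; V/T = const ⇒ T₂ = 523 K, V₂ = 42.9 L.
W = PΔV = 430×(42.9−53.1) kPa·L = -4380 J.
ΔU = nCvΔT = 4.24×20.8×(523−647) = -10900 J.
Q = ΔU + W = nCpΔT = -15300 J.
State after step 1: P = 430 kPa, V = 42.9 L, T = 523 K.
Step 2 — Polytropic n=1.17: T₂ = T₁(V₁/V₂)^(n−1) = 523×(4.09)^0.17 = 664 K; P₂ = P₁(V₁/V₂)^n = 2230 kPa.
W = (P₁V₁−P₂V₂)/(n−1) = (430×42.9−2230×10.5)/0.17 = -29400 J.
ΔU = nCvΔT = 4.24×20.8×(664−523) = 12500 J.
Q = ΔU + W = -16900 J.
Net over both steps: W = -33700 J, Q = -32200 J, ΔU = 1540 J.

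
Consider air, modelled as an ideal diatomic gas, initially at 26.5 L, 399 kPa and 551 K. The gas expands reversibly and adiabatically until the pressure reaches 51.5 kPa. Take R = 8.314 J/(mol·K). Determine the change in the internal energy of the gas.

n = P₁V₁/(RT₁) = 399×26.5/(8.314×551) = 2.31 mol.
Adiabatic: T₂/T₁ = (P₂/P₁)^((γ−1)/γ) ⇒ T₂ = 551×(0.129)^0.286 = 307 K; V₂ = 114 L.
For an ideal gas ΔU = nCvΔT with Cv = (5/2)R = 20.8 J/(mol·K).
ΔU = 2.31×20.8×(307−551) = -11700 J.

-11700 J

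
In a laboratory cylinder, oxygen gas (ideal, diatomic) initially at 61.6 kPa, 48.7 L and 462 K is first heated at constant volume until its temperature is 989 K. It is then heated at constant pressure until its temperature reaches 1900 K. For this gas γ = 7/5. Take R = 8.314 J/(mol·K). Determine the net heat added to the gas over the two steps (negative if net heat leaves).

29300 J

n = P₁V₁/(RT₁) = 61.6×48.7/(8.314×462) = 0.781 mol.
Step 1 — Isochoric: V stays 48.7 L; P/T = const ⇒ T₂ = 989 K, P₂ = 132 kPa.
W = 0 (no volume change).
ΔU = nCvΔT = 0.781×20.8×(989−462) = 8550 J.
Q = ΔU = 8550 J.
State after step 1: P = 132 kPa, V = 48.7 L, T = 989 K.
Step 2 — Isobaric: P stays 132 kPa; V/T = const ⇒ T₂ = 1900 K, V₂ = 93.6 L.
W = PΔV = 132×(93.6−48.7) kPa·L = 5920 J.
ΔU = nCvΔT = 0.781×20.8×(1900−989) = 14800 J.
Q = ΔU + W = nCpΔT = 20700 J.
Net over both steps: W = 5920 J, Q = 29300 J, ΔU = 23300 J.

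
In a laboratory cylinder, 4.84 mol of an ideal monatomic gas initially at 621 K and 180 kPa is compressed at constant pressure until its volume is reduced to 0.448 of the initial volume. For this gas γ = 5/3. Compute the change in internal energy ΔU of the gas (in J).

-20700 J

V₁ = nRT₁/P₁ = 4.84×8.314×621/180 = 139 L.
Isobaric: P stays 180 kPa; V/T = const ⇒ T₂ = 278 K, V₂ = 62.2 L.
For an ideal gas ΔU = nCvΔT with Cv = (3/2)R = 12.5 J/(mol·K).
ΔU = 4.84×12.5×(278−621) = -20700 J.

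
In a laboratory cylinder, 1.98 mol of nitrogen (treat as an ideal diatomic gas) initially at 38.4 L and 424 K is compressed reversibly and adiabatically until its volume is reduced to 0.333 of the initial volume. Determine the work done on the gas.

P₁ = nRT₁/V₁ = 1.98×8.314×424/38.4 = 182 kPa.
Adiabatic: TV^(γ−1) = const ⇒ T₂ = 424×(3.00)^0.400 = 658 K; PV^γ = const ⇒ P₂ = 847 kPa.
ΔU = nCvΔT = 1.98×20.8×(658−424) = 9640 J.
Q = 0 for an adiabatic process, so W = −ΔU = -9640 J.
Work done on the gas = −W_by = 9640 J.

9640 J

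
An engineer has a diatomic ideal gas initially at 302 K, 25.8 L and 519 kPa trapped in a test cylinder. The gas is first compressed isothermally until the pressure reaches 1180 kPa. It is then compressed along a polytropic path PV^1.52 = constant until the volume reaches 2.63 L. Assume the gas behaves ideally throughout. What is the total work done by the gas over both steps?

n = P₁V₁/(RT₁) = 519×25.8/(8.314×302) = 5.33 mol.
Step 1 — Isothermal: T stays 302 K; PV = const ⇒ V₂ = 11.3 L, P₂ = 1180 kPa.
ΔU = 0 (ideal gas, T constant).
W = nRT ln(V₂/V₁) = 5.33×8.314×302×ln(0.440) = -11000 J.
Q = ΔU + W = -11000 J.
State after step 1: P = 1180 kPa, V = 11.3 L, T = 302 K.
Step 2 — Polytropic n=1.52: T₂ = T₁(V₁/V₂)^(n−1) = 302×(4.31)^0.52 = 646 K; P₂ = P₁(V₁/V₂)^n = 10900 kPa.
W = (P₁V₁−P₂V₂)/(n−1) = (1180×11.3−10900×2.63)/0.52 = -29300 J.
ΔU = nCvΔT = 5.33×20.8×(646−302) = 38100 J.
Q = ΔU + W = 8800 J.
Net over both steps: W = -40300 J, Q = -2200 J, ΔU = 38100 J.

-40300 J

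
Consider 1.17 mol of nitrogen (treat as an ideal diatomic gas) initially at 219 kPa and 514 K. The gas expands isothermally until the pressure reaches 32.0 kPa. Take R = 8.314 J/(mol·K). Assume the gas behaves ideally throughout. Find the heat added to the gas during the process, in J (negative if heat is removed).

V₁ = nRT₁/P₁ = 1.17×8.314×514/219 = 22.8 L.
Isothermal: T stays 514 K; PV = const ⇒ V₂ = 156 L, P₂ = 32.0 kPa.
ΔU = 0 (ideal gas, T constant).
W = nRT ln(V₂/V₁) = 1.17×8.314×514×ln(6.84) = 9620 J.
Q = ΔU + W = 9620 J.

9620 J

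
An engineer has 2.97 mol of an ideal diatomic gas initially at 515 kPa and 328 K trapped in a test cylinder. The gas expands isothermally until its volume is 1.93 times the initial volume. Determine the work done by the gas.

V₁ = nRT₁/P₁ = 2.97×8.314×328/515 = 15.7 L.
Isothermal: T stays 328 K; PV = const ⇒ V₂ = 30.4 L, P₂ = 267 kPa.
W = nRT ln(V₂/V₁) = 2.97×8.314×328×ln(1.93) = 5330 J.

5330 J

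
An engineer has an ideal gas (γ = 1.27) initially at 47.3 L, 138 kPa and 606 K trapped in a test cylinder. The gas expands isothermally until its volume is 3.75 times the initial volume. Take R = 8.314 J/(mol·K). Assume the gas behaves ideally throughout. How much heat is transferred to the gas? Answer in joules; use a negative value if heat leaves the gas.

8630 J

n = P₁V₁/(RT₁) = 138×47.3/(8.314×606) = 1.30 mol.
Isothermal: T stays 606 K; PV = const ⇒ V₂ = 177 L, P₂ = 36.8 kPa.
ΔU = 0 (ideal gas, T constant).
W = nRT ln(V₂/V₁) = 1.30×8.314×606×ln(3.75) = 8630 J.
Q = ΔU + W = 8630 J.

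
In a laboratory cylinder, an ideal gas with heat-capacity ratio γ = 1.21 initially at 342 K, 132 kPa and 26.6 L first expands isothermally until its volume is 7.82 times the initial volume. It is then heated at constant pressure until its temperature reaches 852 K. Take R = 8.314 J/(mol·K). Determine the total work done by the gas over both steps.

12500 J

n = P₁V₁/(RT₁) = 132×26.6/(8.314×342) = 1.23 mol.
Step 1 — Isothermal: T stays 342 K; PV = const ⇒ V₂ = 208 L, P₂ = 16.9 kPa.
ΔU = 0 (ideal gas, T constant).
W = nRT ln(V₂/V₁) = 1.23×8.314×342×ln(7.82) = 7220 J.
Q = ΔU + W = 7220 J.
State after step 1: P = 16.9 kPa, V = 208 L, T = 342 K.
Step 2 — Isobaric: P stays 16.9 kPa; V/T = const ⇒ T₂ = 852 K, V₂ = 518 L.
W = PΔV = 16.9×(518−208) kPa·L = 5240 J.
ΔU = nCvΔT = 1.23×39.6×(852−342) = 24900 J.
Q = ΔU + W = nCpΔT = 30200 J.
Net over both steps: W = 12500 J, Q = 37400 J, ΔU = 24900 J.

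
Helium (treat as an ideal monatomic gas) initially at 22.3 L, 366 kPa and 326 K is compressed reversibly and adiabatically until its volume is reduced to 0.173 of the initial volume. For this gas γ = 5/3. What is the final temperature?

Adiabatic: TV^(γ−1) = const ⇒ T₂ = 326×(5.78)^0.667 = 1050 K; PV^γ = const ⇒ P₂ = 6810 kPa.

1050 K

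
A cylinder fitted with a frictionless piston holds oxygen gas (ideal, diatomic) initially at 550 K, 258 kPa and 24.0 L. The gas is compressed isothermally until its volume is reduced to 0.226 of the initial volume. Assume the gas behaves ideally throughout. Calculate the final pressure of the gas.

1140 kPa

Isothermal: T stays 550 K; PV = const ⇒ V₂ = 5.42 L, P₂ = 1140 kPa.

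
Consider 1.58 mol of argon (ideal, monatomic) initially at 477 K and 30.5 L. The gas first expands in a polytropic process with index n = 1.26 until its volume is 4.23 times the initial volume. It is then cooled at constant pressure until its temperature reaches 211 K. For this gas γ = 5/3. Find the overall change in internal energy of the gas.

-5240 J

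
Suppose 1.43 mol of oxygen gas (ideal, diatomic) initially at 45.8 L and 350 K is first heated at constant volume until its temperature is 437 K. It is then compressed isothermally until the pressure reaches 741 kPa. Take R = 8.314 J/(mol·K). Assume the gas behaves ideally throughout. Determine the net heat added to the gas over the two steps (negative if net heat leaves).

-7160 J

P₁ = nRT₁/V₁ = 1.43×8.314×350/45.8 = 90.9 kPa.
Step 1 — Isochoric: V stays 45.8 L; P/T = const ⇒ T₂ = 437 K, P₂ = 113 kPa.
W = 0 (no volume change).
ΔU = nCvΔT = 1.43×20.8×(437−350) = 2590 J.
Q = ΔU = 2590 J.
State after step 1: P = 113 kPa, V = 45.8 L, T = 437 K.
Step 2 — Isothermal: T stays 437 K; PV = const ⇒ V₂ = 7.01 L, P₂ = 741 kPa.
ΔU = 0 (ideal gas, T constant).
W = nRT ln(V₂/V₁) = 1.43×8.314×437×ln(0.153) = -9750 J.
Q = ΔU + W = -9750 J.
Net over both steps: W = -9750 J, Q = -7160 J, ΔU = 2590 J.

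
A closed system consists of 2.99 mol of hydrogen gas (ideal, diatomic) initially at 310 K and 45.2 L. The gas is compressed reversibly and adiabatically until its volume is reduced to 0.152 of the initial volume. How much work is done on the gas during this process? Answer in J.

P₁ = nRT₁/V₁ = 2.99×8.314×310/45.2 = 170 kPa.
Adiabatic: TV^(γ−1) = const ⇒ T₂ = 310×(6.58)^0.400 = 659 K; PV^γ = const ⇒ P₂ = 2380 kPa.
ΔU = nCvΔT = 2.99×20.8×(659−310) = 21700 J.
Q = 0 for an adiabatic process, so W = −ΔU = -21700 J.
Work done on the gas = −W_by = 21700 J.

21700 J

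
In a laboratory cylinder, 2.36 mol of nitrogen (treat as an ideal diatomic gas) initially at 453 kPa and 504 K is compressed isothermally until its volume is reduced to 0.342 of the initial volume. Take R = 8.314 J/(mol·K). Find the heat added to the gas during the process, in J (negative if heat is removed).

-10600 J

V₁ = nRT₁/P₁ = 2.36×8.314×504/453 = 21.8 L.
Isothermal: T stays 504 K; PV = const ⇒ V₂ = 7.47 L, P₂ = 1320 kPa.
ΔU = 0 (ideal gas, T constant).
W = nRT ln(V₂/V₁) = 2.36×8.314×504×ln(0.342) = -10600 J.
Q = ΔU + W = -10600 J.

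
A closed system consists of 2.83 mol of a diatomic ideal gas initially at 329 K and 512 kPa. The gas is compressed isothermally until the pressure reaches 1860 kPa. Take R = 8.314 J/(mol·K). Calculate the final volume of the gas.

4.16 L

V₁ = nRT₁/P₁ = 2.83×8.314×329/512 = 15.1 L.
Isothermal: T stays 329 K; PV = const ⇒ V₂ = 4.16 L, P₂ = 1860 kPa.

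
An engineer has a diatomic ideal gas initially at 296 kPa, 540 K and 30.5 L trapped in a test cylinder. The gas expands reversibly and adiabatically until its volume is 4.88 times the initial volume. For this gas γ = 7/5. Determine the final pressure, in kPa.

Adiabatic: TV^(γ−1) = const ⇒ T₂ = 540×(0.205)^0.400 = 286 K; PV^γ = const ⇒ P₂ = 32.2 kPa.

32.2 kPa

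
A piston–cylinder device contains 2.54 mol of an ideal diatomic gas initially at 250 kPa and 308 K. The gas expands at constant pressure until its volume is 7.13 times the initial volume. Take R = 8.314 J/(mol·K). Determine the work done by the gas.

V₁ = nRT₁/P₁ = 2.54×8.314×308/250 = 26.0 L.
Isobaric: P stays 250 kPa; V/T = const ⇒ T₂ = 2200 K, V₂ = 186 L.
W = PΔV = 250×(186−26.0) kPa·L = 39900 J.

39900 J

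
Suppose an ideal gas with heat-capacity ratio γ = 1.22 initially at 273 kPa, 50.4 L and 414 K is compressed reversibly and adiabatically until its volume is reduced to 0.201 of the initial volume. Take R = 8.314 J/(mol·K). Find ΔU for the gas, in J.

26500 J

n = P₁V₁/(RT₁) = 273×50.4/(8.314×414) = 4.00 mol.
Adiabatic: TV^(γ−1) = const ⇒ T₂ = 414×(4.98)^0.220 = 589 K; PV^γ = const ⇒ P₂ = 1930 kPa.
For an ideal gas ΔU = nCvΔT with Cv = R/(γ−1) = 37.8 J/(mol·K).
ΔU = 4.00×37.8×(589−414) = 26500 J.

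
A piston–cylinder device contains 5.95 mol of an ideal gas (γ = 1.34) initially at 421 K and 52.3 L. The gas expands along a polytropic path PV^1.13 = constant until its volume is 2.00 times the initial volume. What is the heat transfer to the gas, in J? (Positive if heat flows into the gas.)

8530 J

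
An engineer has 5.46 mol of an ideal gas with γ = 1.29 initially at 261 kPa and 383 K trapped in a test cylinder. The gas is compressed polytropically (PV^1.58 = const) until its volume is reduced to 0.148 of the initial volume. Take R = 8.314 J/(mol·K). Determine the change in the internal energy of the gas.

122000 J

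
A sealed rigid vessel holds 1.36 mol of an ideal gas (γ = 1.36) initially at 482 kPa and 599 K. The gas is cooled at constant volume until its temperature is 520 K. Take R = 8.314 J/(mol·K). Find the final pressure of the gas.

418 kPa

V₁ = nRT₁/P₁ = 1.36×8.314×599/482 = 14.1 L.
Isochoric: V stays 14.1 L; P/T = const ⇒ T₂ = 520 K, P₂ = 418 kPa.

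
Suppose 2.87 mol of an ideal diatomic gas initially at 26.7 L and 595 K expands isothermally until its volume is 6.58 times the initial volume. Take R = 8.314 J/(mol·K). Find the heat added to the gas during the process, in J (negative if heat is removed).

26700 J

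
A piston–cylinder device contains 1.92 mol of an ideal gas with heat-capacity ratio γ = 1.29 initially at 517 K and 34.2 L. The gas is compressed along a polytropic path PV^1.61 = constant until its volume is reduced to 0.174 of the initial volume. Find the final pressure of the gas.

P₁ = nRT₁/V₁ = 1.92×8.314×517/34.2 = 241 kPa.
Polytropic n=1.61: T₂ = T₁(V₁/V₂)^(n−1) = 517×(5.75)^0.61 = 1500 K; P₂ = P₁(V₁/V₂)^n = 4030 kPa.

4030 kPa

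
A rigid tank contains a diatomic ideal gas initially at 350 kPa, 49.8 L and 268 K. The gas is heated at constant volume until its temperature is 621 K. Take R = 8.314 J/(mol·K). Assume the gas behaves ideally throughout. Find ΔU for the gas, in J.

57400 J

n = P₁V₁/(RT₁) = 350×49.8/(8.314×268) = 7.82 mol.
Isochoric: V stays 49.8 L; P/T = const ⇒ T₂ = 621 K, P₂ = 811 kPa.
For an ideal gas ΔU = nCvΔT with Cv = (5/2)R = 20.8 J/(mol·K).
ΔU = 7.82×20.8×(621−268) = 57400 J.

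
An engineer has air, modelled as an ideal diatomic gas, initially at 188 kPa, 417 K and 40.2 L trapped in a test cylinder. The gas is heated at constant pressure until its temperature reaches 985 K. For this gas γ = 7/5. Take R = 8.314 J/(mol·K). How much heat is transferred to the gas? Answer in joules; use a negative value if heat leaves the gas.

36000 J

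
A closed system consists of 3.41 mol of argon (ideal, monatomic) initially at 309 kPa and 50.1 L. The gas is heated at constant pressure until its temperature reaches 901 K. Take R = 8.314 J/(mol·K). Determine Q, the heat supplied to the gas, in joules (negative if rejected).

25200 J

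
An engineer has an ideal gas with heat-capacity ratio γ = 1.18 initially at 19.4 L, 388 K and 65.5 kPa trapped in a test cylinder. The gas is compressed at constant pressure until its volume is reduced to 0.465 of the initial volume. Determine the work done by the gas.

-680 J

n = P₁V₁/(RT₁) = 65.5×19.4/(8.314×388) = 0.394 mol.
Isobaric: P stays 65.5 kPa; V/T = const ⇒ T₂ = 180 K, V₂ = 9.02 L.
W = PΔV = 65.5×(9.02−19.4) kPa·L = -680 J.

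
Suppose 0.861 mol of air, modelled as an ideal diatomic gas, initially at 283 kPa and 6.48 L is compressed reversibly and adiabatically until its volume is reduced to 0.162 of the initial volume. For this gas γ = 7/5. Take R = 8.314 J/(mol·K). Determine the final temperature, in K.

T₁ = P₁V₁/(nR) = 283×6.48/(0.861×8.314) = 256 K.
Adiabatic: TV^(γ−1) = const ⇒ T₂ = 256×(6.17)^0.400 = 531 K; PV^γ = const ⇒ P₂ = 3620 kPa.

531 K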